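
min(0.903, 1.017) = 0.903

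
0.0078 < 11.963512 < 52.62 True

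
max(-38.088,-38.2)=-38.088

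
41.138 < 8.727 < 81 False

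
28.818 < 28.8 False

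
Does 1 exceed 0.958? Yes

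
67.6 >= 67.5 True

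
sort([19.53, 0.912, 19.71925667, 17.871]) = [0.912, 17.871, 19.53, 19.71925667]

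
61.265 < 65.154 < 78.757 True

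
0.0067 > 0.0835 False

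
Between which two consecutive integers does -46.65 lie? -47 and -46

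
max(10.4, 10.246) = 10.4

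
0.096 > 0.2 False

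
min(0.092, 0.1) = 0.092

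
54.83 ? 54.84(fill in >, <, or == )<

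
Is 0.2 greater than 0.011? Yes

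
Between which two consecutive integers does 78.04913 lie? 78 and 79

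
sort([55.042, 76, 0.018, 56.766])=[0.018, 55.042, 56.766, 76]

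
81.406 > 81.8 False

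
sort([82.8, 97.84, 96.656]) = [82.8, 96.656, 97.84]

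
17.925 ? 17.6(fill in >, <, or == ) >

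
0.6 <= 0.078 False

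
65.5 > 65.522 False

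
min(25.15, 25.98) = 25.15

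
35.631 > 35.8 False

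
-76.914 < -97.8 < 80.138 False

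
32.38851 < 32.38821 False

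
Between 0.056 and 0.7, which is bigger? 0.7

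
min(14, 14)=14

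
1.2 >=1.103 True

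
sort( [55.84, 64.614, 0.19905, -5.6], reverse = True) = [64.614, 55.84, 0.19905, -5.6]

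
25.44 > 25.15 True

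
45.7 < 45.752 True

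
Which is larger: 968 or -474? 968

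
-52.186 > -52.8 True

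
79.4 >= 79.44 False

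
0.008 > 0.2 False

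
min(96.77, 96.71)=96.71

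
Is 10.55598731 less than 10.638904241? Yes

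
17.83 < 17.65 False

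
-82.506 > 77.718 False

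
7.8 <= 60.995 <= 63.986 True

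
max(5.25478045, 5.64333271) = 5.64333271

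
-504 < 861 True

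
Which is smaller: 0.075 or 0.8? 0.075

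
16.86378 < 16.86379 True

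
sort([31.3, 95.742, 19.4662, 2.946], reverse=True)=[95.742, 31.3, 19.4662, 2.946]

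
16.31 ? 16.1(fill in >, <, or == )>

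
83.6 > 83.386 True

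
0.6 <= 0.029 False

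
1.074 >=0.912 True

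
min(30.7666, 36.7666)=30.7666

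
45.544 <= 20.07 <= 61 False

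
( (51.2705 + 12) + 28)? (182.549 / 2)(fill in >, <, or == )<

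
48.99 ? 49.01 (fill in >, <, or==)<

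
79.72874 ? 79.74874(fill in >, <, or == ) <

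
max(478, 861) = 861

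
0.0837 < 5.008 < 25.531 True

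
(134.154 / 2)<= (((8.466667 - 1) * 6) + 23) True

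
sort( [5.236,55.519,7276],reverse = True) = [7276,55.519,5.236]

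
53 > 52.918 True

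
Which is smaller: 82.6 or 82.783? 82.6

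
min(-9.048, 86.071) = -9.048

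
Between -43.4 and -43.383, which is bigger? -43.383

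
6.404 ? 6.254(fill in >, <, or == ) >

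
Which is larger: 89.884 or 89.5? 89.884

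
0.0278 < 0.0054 False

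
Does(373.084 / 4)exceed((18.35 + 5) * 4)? No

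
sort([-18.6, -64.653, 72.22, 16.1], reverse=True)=[72.22, 16.1, -18.6, -64.653]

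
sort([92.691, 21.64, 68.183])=[21.64, 68.183, 92.691]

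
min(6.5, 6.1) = 6.1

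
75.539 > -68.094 True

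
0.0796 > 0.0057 True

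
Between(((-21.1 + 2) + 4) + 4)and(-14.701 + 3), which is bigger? (((-21.1 + 2) + 4) + 4)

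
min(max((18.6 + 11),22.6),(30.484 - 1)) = 29.484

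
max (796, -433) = 796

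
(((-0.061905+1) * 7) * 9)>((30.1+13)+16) False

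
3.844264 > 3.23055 True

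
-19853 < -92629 False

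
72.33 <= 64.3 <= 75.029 False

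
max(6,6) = 6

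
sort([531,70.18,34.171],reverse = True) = [531,70.18,34.171]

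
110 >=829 False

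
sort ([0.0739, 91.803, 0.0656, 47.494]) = [0.0656, 0.0739, 47.494, 91.803]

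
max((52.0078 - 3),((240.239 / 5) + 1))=49.0478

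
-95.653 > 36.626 False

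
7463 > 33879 False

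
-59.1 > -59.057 False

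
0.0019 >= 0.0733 False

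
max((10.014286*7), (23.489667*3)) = 70.469001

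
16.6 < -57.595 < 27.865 False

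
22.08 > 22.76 False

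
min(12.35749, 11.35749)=11.35749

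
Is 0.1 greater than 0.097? Yes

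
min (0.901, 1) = 0.901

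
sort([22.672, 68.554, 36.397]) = [22.672, 36.397, 68.554]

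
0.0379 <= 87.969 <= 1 False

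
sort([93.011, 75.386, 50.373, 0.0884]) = [0.0884, 50.373, 75.386, 93.011]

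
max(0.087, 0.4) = 0.4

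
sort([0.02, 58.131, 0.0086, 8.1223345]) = [0.0086, 0.02, 8.1223345, 58.131]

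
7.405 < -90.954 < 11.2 False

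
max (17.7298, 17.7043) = 17.7298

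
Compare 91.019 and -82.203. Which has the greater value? 91.019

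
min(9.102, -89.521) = -89.521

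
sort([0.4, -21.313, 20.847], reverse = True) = [20.847, 0.4, -21.313]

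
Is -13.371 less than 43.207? Yes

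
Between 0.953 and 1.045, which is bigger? 1.045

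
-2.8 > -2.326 False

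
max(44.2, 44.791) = 44.791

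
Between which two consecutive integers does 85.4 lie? 85 and 86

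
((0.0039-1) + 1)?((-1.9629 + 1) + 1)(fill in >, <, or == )<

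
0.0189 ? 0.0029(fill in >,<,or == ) >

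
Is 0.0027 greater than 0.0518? No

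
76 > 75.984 True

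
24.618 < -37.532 False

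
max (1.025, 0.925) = 1.025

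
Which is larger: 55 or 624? 624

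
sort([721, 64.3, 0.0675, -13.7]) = [-13.7, 0.0675, 64.3, 721]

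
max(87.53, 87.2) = 87.53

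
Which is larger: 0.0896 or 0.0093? 0.0896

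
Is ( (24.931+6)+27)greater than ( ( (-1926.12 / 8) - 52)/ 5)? Yes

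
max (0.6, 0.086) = 0.6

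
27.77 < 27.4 False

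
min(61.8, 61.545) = 61.545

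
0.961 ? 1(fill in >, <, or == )<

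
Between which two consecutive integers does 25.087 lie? 25 and 26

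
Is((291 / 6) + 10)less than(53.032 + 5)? No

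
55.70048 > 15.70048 True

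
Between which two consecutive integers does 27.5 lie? 27 and 28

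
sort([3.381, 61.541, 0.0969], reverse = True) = [61.541, 3.381, 0.0969]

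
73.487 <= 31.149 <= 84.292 False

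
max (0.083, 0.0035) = 0.083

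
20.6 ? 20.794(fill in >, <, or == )<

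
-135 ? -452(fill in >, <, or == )>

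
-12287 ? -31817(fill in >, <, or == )>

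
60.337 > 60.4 False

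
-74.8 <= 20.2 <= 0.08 False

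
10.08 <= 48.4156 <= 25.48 False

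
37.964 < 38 True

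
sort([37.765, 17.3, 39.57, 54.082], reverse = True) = [54.082, 39.57, 37.765, 17.3]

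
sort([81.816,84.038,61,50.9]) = [50.9,61,81.816,84.038]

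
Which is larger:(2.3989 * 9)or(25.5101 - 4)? (2.3989 * 9)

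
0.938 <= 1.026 True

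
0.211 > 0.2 True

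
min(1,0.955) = 0.955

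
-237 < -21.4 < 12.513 True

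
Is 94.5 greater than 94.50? No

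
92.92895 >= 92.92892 True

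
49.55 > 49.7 False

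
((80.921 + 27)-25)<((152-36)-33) True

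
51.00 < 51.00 False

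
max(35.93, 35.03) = 35.93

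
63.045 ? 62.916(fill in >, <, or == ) >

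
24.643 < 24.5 False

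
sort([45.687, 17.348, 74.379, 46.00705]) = [17.348, 45.687, 46.00705, 74.379]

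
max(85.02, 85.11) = 85.11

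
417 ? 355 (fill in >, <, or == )>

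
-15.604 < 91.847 True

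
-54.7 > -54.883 True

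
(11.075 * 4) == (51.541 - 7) False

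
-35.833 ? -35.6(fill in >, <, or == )<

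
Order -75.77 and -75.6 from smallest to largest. -75.77, -75.6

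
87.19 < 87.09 False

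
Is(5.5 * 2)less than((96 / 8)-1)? No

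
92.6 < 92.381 False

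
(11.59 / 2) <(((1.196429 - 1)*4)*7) False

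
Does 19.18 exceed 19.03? Yes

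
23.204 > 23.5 False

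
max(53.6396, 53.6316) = 53.6396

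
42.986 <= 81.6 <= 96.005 True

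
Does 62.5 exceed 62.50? No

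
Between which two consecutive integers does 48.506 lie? 48 and 49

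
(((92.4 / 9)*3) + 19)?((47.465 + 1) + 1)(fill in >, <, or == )>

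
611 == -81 False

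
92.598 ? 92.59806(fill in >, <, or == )<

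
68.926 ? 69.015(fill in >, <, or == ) <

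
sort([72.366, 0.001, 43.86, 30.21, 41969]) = [0.001, 30.21, 43.86, 72.366, 41969]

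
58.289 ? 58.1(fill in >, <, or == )>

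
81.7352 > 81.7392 False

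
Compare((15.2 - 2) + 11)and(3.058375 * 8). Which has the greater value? (3.058375 * 8)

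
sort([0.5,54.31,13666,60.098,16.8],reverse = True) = [13666,60.098,54.31,16.8,0.5]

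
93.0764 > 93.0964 False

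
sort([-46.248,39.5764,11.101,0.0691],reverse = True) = [39.5764,11.101,0.0691,-46.248]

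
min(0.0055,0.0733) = 0.0055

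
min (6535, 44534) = 6535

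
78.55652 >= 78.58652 False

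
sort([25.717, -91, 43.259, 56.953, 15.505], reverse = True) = [56.953, 43.259, 25.717, 15.505, -91]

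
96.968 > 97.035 False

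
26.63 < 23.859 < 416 False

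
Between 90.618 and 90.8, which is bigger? 90.8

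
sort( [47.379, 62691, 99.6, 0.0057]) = [0.0057, 47.379, 99.6, 62691]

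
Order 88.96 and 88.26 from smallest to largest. 88.26,88.96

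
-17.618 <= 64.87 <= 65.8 True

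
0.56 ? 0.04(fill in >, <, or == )>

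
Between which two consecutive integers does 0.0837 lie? 0 and 1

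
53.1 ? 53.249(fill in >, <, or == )<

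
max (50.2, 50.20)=50.20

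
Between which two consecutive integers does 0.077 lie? 0 and 1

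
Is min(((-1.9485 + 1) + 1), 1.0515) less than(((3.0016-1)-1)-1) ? No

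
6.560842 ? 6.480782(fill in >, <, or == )>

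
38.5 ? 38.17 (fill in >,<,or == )>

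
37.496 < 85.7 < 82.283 False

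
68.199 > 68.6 False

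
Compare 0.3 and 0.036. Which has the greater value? 0.3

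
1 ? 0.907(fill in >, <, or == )>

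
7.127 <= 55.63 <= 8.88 False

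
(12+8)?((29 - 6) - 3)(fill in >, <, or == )==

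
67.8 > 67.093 True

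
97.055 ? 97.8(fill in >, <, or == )<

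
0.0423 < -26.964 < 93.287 False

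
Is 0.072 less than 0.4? Yes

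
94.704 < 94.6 False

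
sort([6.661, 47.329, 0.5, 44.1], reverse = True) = [47.329, 44.1, 6.661, 0.5]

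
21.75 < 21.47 False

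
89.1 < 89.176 True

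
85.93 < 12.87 False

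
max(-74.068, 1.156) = 1.156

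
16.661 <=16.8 True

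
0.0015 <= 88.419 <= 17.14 False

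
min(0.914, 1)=0.914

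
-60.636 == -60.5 False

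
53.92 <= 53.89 False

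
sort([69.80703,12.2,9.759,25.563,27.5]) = [9.759,12.2,25.563,27.5,69.80703]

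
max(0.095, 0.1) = 0.1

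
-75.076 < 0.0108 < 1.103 True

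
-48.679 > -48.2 False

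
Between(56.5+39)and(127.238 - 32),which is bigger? (56.5+39)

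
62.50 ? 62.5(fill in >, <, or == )==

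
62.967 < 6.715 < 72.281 False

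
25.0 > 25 False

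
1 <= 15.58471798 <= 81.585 True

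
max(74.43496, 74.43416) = 74.43496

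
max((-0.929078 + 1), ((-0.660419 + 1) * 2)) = 0.679162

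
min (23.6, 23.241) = 23.241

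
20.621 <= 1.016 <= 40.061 False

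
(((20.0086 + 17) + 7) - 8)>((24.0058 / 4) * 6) False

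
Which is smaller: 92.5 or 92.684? 92.5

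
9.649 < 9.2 False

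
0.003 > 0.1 False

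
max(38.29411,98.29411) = 98.29411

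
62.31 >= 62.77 False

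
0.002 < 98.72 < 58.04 False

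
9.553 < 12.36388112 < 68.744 True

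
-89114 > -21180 False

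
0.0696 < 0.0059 False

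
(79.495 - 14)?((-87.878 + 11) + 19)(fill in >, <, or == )>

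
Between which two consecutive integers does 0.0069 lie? 0 and 1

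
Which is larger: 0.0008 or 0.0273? 0.0273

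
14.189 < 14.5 True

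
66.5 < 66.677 True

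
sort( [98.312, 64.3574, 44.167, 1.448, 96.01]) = [1.448, 44.167, 64.3574, 96.01, 98.312]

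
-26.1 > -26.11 True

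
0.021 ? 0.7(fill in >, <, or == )<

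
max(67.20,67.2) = 67.2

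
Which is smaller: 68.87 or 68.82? 68.82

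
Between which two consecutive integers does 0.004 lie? 0 and 1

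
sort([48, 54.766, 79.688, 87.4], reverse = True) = [87.4, 79.688, 54.766, 48]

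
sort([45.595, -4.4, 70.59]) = [-4.4, 45.595, 70.59]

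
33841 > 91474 False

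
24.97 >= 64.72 False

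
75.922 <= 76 True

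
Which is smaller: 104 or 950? 104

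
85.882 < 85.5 False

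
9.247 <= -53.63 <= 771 False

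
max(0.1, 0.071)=0.1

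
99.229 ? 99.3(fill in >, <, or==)<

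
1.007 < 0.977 False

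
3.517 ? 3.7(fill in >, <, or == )<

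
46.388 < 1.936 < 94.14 False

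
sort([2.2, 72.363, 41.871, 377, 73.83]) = [2.2, 41.871, 72.363, 73.83, 377]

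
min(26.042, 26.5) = 26.042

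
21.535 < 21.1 False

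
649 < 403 False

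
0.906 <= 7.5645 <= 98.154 True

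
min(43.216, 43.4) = 43.216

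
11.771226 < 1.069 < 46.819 False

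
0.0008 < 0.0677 True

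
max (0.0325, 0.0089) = 0.0325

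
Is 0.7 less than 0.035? No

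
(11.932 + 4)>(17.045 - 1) False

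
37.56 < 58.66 True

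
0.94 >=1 False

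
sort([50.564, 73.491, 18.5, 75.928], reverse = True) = [75.928, 73.491, 50.564, 18.5]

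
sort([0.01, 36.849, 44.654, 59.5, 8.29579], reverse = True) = [59.5, 44.654, 36.849, 8.29579, 0.01]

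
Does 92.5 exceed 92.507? No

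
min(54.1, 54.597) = 54.1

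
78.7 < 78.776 True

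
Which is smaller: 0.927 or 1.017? 0.927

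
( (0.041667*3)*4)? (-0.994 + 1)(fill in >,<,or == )>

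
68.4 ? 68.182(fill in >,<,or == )>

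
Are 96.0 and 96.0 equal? Yes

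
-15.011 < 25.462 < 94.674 True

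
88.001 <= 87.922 False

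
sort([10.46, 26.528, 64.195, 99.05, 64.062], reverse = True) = [99.05, 64.195, 64.062, 26.528, 10.46]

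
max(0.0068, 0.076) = 0.076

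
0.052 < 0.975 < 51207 True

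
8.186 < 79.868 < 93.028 True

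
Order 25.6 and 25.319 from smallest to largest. 25.319, 25.6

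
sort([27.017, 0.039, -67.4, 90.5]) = [-67.4, 0.039, 27.017, 90.5]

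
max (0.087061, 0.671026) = 0.671026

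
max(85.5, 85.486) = 85.5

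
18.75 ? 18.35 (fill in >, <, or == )>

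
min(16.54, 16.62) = 16.54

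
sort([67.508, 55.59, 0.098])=[0.098, 55.59, 67.508]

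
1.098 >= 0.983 True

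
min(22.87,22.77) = 22.77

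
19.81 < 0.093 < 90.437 False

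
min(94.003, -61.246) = -61.246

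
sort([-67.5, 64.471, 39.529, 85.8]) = [-67.5, 39.529, 64.471, 85.8]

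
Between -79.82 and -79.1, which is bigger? -79.1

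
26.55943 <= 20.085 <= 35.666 False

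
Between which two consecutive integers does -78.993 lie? -79 and -78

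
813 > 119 True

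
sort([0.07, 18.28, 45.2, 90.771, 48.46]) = [0.07, 18.28, 45.2, 48.46, 90.771]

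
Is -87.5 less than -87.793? No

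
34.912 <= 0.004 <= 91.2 False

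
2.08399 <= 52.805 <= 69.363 True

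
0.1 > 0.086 True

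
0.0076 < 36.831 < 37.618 True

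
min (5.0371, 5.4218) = 5.0371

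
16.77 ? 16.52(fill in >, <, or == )>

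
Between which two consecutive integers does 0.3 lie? 0 and 1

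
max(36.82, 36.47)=36.82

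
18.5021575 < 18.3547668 False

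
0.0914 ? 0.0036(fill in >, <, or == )>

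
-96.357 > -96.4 True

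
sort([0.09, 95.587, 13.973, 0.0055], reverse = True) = [95.587, 13.973, 0.09, 0.0055]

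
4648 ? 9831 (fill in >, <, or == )<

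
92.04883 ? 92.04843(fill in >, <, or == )>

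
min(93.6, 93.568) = 93.568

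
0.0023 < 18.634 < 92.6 True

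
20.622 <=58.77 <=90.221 True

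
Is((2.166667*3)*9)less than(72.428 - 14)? No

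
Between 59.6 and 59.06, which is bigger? 59.6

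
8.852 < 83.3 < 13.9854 False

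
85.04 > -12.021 True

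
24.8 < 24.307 False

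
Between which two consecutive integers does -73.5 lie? -74 and -73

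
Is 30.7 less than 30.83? Yes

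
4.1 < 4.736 True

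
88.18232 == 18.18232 False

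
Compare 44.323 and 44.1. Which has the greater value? 44.323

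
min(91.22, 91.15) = 91.15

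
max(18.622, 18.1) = 18.622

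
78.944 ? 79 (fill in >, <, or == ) <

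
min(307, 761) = 307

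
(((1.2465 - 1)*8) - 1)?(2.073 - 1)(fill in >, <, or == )<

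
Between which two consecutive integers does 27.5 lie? 27 and 28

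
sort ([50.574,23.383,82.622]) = [23.383,50.574,82.622]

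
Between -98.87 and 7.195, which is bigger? 7.195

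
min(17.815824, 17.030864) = 17.030864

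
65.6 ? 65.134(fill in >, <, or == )>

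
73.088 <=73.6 True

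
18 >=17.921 True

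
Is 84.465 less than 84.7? Yes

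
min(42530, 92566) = 42530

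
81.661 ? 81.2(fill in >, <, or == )>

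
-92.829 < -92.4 True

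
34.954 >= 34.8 True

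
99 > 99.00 False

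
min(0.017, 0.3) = 0.017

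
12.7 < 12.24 False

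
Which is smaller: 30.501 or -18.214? -18.214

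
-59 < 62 True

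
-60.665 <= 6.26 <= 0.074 False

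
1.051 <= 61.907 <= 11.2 False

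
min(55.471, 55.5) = 55.471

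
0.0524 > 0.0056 True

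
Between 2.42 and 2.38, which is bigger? 2.42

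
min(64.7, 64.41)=64.41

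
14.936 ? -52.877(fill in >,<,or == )>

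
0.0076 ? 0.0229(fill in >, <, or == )<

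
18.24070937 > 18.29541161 False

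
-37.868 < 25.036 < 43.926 True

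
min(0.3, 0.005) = 0.005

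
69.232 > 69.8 False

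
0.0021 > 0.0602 False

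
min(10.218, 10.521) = 10.218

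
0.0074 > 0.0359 False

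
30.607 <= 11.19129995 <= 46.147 False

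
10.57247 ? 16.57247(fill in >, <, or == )<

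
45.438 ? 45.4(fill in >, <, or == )>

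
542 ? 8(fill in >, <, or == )>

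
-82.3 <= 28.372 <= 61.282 True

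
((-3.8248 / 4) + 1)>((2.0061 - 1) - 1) True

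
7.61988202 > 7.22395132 True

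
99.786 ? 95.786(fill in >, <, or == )>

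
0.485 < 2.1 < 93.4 True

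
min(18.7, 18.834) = 18.7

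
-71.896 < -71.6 True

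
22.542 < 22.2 False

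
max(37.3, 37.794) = 37.794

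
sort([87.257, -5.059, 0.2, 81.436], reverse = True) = [87.257, 81.436, 0.2, -5.059]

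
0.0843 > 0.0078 True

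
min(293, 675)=293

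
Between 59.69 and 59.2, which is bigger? 59.69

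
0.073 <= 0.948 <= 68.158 True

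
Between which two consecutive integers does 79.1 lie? 79 and 80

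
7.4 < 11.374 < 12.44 True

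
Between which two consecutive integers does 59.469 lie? 59 and 60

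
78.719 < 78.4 False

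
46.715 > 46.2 True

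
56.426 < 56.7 True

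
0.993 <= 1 True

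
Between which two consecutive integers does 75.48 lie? 75 and 76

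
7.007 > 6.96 True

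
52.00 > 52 False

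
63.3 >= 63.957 False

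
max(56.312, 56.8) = 56.8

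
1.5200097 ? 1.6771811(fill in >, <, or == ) <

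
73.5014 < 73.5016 True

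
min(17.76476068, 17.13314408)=17.13314408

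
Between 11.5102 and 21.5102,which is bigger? 21.5102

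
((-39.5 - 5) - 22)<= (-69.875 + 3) False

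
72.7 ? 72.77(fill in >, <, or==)<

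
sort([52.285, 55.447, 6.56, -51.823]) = [-51.823, 6.56, 52.285, 55.447]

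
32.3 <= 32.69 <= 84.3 True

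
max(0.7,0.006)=0.7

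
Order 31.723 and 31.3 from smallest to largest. 31.3, 31.723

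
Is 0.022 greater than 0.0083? Yes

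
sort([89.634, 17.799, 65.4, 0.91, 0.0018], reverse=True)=[89.634, 65.4, 17.799, 0.91, 0.0018]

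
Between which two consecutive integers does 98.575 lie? 98 and 99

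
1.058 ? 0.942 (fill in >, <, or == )>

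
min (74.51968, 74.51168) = 74.51168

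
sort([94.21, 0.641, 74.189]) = [0.641, 74.189, 94.21]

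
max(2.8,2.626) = 2.8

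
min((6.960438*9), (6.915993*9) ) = 62.243937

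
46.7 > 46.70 False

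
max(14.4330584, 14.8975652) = 14.8975652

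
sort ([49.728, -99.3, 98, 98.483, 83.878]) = [-99.3, 49.728, 83.878, 98, 98.483]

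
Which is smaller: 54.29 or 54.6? 54.29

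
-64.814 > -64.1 False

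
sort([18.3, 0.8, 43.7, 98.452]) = [0.8, 18.3, 43.7, 98.452]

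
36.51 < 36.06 False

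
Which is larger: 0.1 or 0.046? 0.1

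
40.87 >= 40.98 False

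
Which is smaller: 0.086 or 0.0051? 0.0051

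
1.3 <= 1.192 False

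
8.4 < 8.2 False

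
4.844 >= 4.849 False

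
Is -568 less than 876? Yes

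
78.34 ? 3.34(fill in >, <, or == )>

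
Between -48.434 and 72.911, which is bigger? 72.911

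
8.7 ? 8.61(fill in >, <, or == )>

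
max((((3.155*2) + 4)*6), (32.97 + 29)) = 61.97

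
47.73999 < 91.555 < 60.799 False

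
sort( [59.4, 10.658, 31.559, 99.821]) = [10.658, 31.559, 59.4, 99.821]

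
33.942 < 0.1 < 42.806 False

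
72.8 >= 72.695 True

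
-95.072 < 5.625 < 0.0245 False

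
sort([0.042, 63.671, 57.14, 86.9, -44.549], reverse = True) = [86.9, 63.671, 57.14, 0.042, -44.549]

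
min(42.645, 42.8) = 42.645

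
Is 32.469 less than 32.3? No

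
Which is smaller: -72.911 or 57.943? -72.911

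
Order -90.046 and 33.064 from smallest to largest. -90.046, 33.064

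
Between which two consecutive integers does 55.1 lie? 55 and 56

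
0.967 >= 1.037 False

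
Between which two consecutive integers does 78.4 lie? 78 and 79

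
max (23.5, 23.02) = 23.5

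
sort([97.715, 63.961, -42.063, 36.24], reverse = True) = [97.715, 63.961, 36.24, -42.063]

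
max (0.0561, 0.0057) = 0.0561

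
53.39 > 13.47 True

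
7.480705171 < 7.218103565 False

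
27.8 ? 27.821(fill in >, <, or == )<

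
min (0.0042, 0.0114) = 0.0042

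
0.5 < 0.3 False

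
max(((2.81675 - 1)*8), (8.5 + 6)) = 14.534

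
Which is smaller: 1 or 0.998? 0.998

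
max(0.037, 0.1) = 0.1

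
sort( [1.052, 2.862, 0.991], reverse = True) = [2.862, 1.052, 0.991]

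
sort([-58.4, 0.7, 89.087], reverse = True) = [89.087, 0.7, -58.4]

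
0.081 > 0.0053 True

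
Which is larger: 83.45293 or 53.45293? 83.45293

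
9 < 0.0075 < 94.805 False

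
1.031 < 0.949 False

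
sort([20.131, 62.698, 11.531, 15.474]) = [11.531, 15.474, 20.131, 62.698]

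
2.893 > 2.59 True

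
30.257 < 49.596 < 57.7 True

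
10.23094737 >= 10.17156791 True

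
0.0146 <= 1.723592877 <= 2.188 True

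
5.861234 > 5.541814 True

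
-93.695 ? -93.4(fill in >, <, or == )<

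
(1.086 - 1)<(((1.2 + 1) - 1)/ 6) True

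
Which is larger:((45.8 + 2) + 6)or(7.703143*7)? (7.703143*7)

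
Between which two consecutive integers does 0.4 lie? 0 and 1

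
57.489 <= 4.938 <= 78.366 False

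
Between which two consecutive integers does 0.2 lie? 0 and 1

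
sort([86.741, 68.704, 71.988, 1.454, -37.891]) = [-37.891, 1.454, 68.704, 71.988, 86.741]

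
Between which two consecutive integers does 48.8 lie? 48 and 49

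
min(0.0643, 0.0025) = 0.0025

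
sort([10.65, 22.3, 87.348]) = [10.65, 22.3, 87.348]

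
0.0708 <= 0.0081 False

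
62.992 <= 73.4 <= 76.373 True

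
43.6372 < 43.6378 True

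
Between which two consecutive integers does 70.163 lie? 70 and 71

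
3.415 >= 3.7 False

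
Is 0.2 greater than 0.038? Yes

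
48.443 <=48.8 True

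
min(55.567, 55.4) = 55.4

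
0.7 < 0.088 False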